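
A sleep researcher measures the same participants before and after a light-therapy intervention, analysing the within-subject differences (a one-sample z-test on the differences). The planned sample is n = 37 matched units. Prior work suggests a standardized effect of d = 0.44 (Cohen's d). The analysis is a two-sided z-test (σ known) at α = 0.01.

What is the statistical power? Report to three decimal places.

Power ≈ 0.540

Noncentrality parameter: δ = d·√n = 0.44 × √37 = 2.6764
Two-sided α = 0.01 → critical value z_{0.005} = 2.576.
Power = Φ(δ − 2.576) + Φ(−δ − 2.576) = Φ(0.101) + Φ(-5.252) = 0.5401 + 0.0000 = 0.5401.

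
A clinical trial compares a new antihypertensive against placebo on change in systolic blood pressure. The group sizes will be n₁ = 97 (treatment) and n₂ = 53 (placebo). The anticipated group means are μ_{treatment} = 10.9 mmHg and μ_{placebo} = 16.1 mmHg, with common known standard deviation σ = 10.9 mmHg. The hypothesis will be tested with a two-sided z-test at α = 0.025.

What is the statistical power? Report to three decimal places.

Power ≈ 0.709

Standardized effect: d = |μ_{treatment} − μ_{placebo}| / σ = |10.9 − 16.1| / 10.9 = 0.4771
Noncentrality parameter: δ = d / √(1/n₁ + 1/n₂) = 0.4771 / √(1/97 + 1/53) = 2.7929
Critical value for a two-sided test at α = 0.025: z_{α/2} = 2.241.
Power = Φ(δ − 2.241) + Φ(−δ − 2.241) = Φ(0.551) + Φ(-5.034) = 0.7094 + 0.0000 = 0.7094.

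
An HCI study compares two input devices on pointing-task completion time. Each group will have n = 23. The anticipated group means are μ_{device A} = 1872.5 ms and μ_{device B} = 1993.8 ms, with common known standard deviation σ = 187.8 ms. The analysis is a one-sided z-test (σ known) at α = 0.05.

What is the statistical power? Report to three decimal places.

Power ≈ 0.707

Standardized effect: d = |μ_{device A} − μ_{device B}| / σ = |1872.5 − 1993.8| / 187.8 = 0.6459
Noncentrality parameter: δ = d·√(n/2) = 0.6459 × √(23/2) = 2.1904
One-sided α = 0.05 → critical value z_{0.05} = 1.645.
Power = Φ(δ − 1.645) = Φ(0.545) = 0.7073.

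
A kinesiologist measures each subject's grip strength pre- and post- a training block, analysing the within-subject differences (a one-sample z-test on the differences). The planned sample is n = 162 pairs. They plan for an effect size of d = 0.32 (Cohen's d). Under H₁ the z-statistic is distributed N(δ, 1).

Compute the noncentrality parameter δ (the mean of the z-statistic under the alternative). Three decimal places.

δ = d·√n = 0.32 × √162 = 4.0729

δ ≈ 4.073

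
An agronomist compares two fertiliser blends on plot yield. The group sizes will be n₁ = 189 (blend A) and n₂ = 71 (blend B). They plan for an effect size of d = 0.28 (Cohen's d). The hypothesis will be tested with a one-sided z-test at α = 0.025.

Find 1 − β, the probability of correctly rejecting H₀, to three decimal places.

Noncentrality parameter: δ = d / √(1/n₁ + 1/n₂) = 0.28 / √(1/189 + 1/71) = 2.0116
One-sided α = 0.025 → critical value z_{0.025} = 1.960.
Power = Φ(δ − 1.960) = Φ(0.052) = 0.5206.

Power ≈ 0.521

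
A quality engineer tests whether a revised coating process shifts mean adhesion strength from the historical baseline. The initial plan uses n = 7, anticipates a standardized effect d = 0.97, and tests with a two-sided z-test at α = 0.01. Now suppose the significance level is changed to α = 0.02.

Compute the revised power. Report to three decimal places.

Power ≈ 0.595

δ = d·√n = 0.97 × √7 = 2.5664 (unchanged). New critical value: z_{0.01} = 2.326.
Revised power = Φ(δ − 2.326) + Φ(−δ − 2.326) = Φ(0.240) + Φ(-4.893) = 0.5948 + 0.0000 = 0.5948.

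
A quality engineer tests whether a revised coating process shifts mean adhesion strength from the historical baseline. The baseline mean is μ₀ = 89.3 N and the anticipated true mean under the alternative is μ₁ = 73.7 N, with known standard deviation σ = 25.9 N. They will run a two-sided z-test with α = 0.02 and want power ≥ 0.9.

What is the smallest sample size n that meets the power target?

n = 36

Standardized effect: d = |μ₁ − μ₀| / σ = |73.7 − 89.3| / 25.9 = 0.6023
Set Φ(δ − 2.326) = 0.9; then δ − 2.326 = Φ⁻¹(0.9) = 1.282, giving δ = 3.608.
(Ignoring the negligible lower-tail rejection probability gives the usual closed-form inversion.)
δ = d·√n ⇒ n = (δ/d)² = (3.608 / 0.6023)² = 35.88.
Rounding up, n = 36.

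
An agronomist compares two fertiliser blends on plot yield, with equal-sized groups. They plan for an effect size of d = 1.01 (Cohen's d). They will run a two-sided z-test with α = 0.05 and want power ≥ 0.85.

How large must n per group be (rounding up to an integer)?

Set Φ(δ − 1.960) = 0.85; then δ − 1.960 = Φ⁻¹(0.85) = 1.036, giving δ = 2.996.
(For δ > 0 the lower-tail rejection region contributes negligibly to power, so the one-term inversion is standard.)
δ = d·√(n/2) ⇒ n = 2(δ/d)² = 2 × (2.996 / 1.01)² = 17.60.
Round up to the next whole unit.

n = 18 per group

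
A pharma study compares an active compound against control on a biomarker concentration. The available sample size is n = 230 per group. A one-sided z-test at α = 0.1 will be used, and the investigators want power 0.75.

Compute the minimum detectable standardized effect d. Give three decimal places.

d ≈ 0.182

Required noncentrality: δ = z_{0.1} + z_{0.25} = 1.282 + 0.674 = 1.956.
δ = d·√(n/2) ⇒ d = δ/√(n/2) = 1.956/√(230/2) = 0.1824.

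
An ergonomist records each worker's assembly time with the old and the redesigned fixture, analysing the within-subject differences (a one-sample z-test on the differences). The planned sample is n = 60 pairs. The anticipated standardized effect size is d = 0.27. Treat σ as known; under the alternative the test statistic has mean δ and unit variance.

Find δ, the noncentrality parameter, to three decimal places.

δ = d·√n = 0.27 × √60 = 2.0914

δ ≈ 2.091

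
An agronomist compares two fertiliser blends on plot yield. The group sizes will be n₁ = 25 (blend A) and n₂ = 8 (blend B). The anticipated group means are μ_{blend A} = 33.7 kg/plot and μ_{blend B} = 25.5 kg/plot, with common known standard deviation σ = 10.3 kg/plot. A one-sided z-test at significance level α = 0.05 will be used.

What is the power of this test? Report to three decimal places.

Standardized effect: d = |μ_{blend A} − μ_{blend B}| / σ = |33.7 − 25.5| / 10.3 = 0.7961
Noncentrality parameter: λ = d / √(1/n₁ + 1/n₂) = 0.7961 / √(1/25 + 1/8) = 1.9599
Critical value for a one-sided test at α = 0.05: z_α = 1.645.
Power = P(Z > 1.645 − λ) = Φ(0.315) = 0.6236.

Power ≈ 0.624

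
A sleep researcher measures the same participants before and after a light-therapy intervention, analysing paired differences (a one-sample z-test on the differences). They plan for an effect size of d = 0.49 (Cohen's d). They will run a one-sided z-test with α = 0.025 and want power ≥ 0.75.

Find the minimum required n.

n = 29

For power 0.75 need Φ(δ − z_{0.025}) = 0.75, so δ = z_{0.025} + z_{0.25} = 1.960 + 0.674 = 2.634.
δ = d·√n ⇒ n = (δ/d)² = (2.634 / 0.49)² = 28.91.
Rounding up, n = 29.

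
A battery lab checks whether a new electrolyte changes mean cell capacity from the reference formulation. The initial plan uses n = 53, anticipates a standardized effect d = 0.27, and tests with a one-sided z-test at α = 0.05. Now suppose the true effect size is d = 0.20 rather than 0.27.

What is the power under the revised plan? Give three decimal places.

Power ≈ 0.425

With d = 0.20: δ = d·√n = 0.20 × √53 = 1.4560. Critical value z_{0.05} = 1.645.
Revised power = Φ(δ − 1.645) = Φ(-0.189) = 0.4251.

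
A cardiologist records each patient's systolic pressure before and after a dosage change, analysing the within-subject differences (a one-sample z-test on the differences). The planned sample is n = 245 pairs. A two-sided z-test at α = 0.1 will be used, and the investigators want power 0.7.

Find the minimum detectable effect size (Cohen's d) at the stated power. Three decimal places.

Need Φ(δ − 1.645) = 0.7, so δ = 1.645 + 0.524 = 2.169.
(The second rejection-region term Φ(−δ − z_{α/2}) is negligible and dropped.)
δ = d·√n ⇒ d = δ/√n = 2.169/√245 = 0.1386.

d ≈ 0.139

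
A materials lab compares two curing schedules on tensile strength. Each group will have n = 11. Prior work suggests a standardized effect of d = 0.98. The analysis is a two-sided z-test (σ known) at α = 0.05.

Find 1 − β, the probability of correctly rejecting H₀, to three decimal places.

Noncentrality parameter: δ = d·√(n/2) = 0.98 × √(11/2) = 2.2983
Two-sided α = 0.05 → critical value z_{0.025} = 1.960.
Power = Φ(δ − 1.960) + Φ(−δ − 1.960) = Φ(0.338) + Φ(-4.258) = 0.6324 + 0.0000 = 0.6325.

Power ≈ 0.632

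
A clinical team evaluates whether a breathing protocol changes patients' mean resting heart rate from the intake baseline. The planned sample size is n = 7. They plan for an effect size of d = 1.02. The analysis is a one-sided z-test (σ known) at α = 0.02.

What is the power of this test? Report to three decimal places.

Noncentrality parameter: δ = d·√n = 1.02 × √7 = 2.6987
Critical value for a one-sided test at α = 0.02: z_α = 2.054.
Power = Φ(δ − 2.054) = Φ(0.645) = 0.7405.

Power ≈ 0.741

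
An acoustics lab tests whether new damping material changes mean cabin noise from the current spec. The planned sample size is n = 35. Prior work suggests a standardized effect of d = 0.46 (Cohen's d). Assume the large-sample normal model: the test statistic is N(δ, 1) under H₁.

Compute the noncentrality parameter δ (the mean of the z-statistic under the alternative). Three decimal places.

δ ≈ 2.721

The noncentrality parameter scales effect size by the design's sample-size factor: δ = d·√n = 0.46 × √35 = 2.7214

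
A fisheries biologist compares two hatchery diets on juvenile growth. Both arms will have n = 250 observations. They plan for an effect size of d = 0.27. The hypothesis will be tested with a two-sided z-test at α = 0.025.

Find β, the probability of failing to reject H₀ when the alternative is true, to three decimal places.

β ≈ 0.218

Noncentrality parameter: δ = d·√(n/2) = 0.27 × √(250/2) = 3.0187
Two-sided α = 0.025 → critical value z_{0.0125} = 2.241.
Power = Φ(δ − 2.241) + Φ(−δ − 2.241) = Φ(0.777) + Φ(-5.260) = 0.7815 + 0.0000 = 0.7815.
Type II error: β = 1 − power = 1 − 0.7815 = 0.2185.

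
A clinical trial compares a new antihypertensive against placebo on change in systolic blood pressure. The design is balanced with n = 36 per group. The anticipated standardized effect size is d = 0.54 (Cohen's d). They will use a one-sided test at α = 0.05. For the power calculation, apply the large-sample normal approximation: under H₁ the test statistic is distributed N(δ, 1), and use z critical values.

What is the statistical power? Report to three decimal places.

Noncentrality parameter: δ = d·√(n/2) = 0.54 × √(36/2) = 2.2910
Critical value for a one-sided test at α = 0.05: z_α = 1.645.
Power = Φ(δ − 1.645) = Φ(0.646) = 0.7409.

Power ≈ 0.741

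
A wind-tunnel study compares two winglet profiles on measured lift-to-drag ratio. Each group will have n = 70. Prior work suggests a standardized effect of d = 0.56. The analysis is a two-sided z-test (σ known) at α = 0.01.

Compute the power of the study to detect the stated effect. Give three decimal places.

Noncentrality parameter: δ = d·√(n/2) = 0.56 × √(70/2) = 3.3130
Critical value for a two-sided test at α = 0.01: z_{α/2} = 2.576.
Power = Φ(δ − 2.576) + Φ(−δ − 2.576) = Φ(0.737) + Φ(-5.889) = 0.7695 + 0.0000 = 0.7695.

Power ≈ 0.769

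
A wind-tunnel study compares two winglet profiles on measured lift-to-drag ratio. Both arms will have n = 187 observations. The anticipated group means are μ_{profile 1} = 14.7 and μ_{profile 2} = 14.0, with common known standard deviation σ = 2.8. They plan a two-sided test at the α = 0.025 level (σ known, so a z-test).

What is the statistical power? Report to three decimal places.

Power ≈ 0.570

Standardized effect: d = |μ_{profile 1} − μ_{profile 2}| / σ = |14.7 − 14.0| / 2.8 = 0.2500
Noncentrality parameter: δ = d·√(n/2) = 0.2500 × √(187/2) = 2.4174
Critical value for a two-sided test at α = 0.025: z_{α/2} = 2.241.
Power = Φ(δ − 2.241) + Φ(−δ − 2.241) = Φ(0.176) + Φ(-4.659) = 0.5698 + 0.0000 = 0.5698.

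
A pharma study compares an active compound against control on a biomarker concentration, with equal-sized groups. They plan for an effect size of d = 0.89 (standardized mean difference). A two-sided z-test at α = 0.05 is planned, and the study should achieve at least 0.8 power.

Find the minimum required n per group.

n = 20 per group

Set Φ(δ − 1.960) = 0.8; then δ − 1.960 = Φ⁻¹(0.8) = 0.842, giving δ = 2.802.
(For δ > 0 the lower-tail rejection region contributes negligibly to power, so the one-term inversion is standard.)
δ = d·√(n/2) ⇒ n = 2(δ/d)² = 2 × (2.802 / 0.89)² = 19.82.
Rounding up, n = 20 per group.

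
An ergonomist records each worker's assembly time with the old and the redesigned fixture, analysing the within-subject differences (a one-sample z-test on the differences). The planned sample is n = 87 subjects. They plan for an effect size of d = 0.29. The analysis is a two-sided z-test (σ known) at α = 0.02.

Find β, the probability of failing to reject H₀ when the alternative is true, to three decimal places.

Noncentrality parameter: δ = d·√n = 0.29 × √87 = 2.7049
Critical value for a two-sided test at α = 0.02: z_{α/2} = 2.326.
Power = Φ(δ − 2.326) + Φ(−δ − 2.326) = Φ(0.379) + Φ(-5.031) = 0.6475 + 0.0000 = 0.6475.
Type II error: β = 1 − power = 1 − 0.6475 = 0.3525.

β ≈ 0.352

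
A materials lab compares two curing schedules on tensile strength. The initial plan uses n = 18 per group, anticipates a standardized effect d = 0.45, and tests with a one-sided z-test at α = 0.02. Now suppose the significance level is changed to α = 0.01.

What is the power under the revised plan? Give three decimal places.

Power ≈ 0.164

δ = d·√(n/2) = 0.45 × √(18/2) = 1.3500 (unchanged). New critical value: z_{0.01} = 2.326.
Revised power = Φ(δ − 2.326) = Φ(-0.976) = 0.1644.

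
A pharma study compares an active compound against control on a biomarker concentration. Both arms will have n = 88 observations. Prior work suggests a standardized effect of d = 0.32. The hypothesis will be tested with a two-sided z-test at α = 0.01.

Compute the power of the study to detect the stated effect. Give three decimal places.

Noncentrality parameter: λ = d·√(n/2) = 0.32 × √(88/2) = 2.1226
Critical value for a two-sided test at α = 0.01: z_{α/2} = 2.576.
Power = Φ(λ − 2.576) + Φ(−λ − 2.576) = Φ(-0.453) + Φ(-4.698) = 0.3252 + 0.0000 = 0.3252.

Power ≈ 0.325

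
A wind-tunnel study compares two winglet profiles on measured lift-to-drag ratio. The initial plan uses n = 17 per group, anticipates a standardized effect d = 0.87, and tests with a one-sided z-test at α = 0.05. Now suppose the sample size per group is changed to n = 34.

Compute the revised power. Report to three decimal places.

Power ≈ 0.974

With n = 34 per group: δ = d·√(n/2) = 0.87 × √(34/2) = 3.5871. Critical value z_{0.05} = 1.645.
Revised power = Φ(δ − 1.645) = Φ(1.942) = 0.9739.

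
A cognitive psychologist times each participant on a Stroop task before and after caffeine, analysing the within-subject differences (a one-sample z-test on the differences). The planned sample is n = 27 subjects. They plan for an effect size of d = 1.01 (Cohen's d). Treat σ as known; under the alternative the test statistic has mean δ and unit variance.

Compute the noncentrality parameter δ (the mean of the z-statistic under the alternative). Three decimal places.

δ = d·√n = 1.01 × √27 = 5.2481

δ ≈ 5.248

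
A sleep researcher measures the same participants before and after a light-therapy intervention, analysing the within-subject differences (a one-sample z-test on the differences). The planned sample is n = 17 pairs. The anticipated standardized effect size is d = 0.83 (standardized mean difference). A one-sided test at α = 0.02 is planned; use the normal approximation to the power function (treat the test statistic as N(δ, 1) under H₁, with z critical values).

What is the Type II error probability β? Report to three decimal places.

β ≈ 0.086

Noncentrality parameter: δ = d·√n = 0.83 × √17 = 3.4222
One-sided α = 0.02 → critical value z_{0.02} = 2.054.
Power = P(Z > 2.054 − δ) = Φ(1.368) = 0.9144.
Type II error: β = 1 − power = 1 − 0.9144 = 0.0856.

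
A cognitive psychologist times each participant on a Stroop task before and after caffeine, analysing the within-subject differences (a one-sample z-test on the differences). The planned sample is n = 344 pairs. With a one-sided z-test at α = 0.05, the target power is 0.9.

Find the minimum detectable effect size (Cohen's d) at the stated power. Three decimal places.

Need Φ(δ − 1.645) = 0.9, so δ = 1.645 + 1.282 = 2.926.
δ = d·√n ⇒ d = δ/√n = 2.926/√344 = 0.1578.

d ≈ 0.158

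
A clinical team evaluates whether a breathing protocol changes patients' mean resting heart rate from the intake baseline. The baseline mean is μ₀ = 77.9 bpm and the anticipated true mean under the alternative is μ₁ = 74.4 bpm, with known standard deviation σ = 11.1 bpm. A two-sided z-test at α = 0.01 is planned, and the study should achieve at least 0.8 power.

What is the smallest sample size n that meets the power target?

Standardized effect: d = |μ₁ − μ₀| / σ = |74.4 − 77.9| / 11.1 = 0.3153
For power 0.8 need Φ(δ − z_{0.005}) = 0.8, so δ = z_{0.005} + z_{0.20} = 2.576 + 0.842 = 3.417.
(For δ > 0 the lower-tail rejection region contributes negligibly to power, so the one-term inversion is standard.)
δ = d·√n ⇒ n = (δ/d)² = (3.417 / 0.3153)² = 117.47.
Round up to the next whole unit.

n = 118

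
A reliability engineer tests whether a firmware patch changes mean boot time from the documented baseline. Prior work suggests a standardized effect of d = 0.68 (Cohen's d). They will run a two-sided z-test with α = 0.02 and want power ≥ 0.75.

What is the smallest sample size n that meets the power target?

n = 20

For power 0.75 need Φ(δ − z_{0.01}) = 0.75, so δ = z_{0.01} + z_{0.25} = 2.326 + 0.674 = 3.001.
(The Φ(−δ − z_{α/2}) term is vanishingly small for δ > 0 and is dropped in the standard sample-size formula.)
δ = d·√n ⇒ n = (δ/d)² = (3.001 / 0.68)² = 19.47.
Round up to the next whole unit.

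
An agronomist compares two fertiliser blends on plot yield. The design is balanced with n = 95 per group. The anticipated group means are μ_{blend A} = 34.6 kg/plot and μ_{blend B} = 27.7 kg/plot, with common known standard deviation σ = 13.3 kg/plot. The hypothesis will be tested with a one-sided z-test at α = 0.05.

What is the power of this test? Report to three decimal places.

Power ≈ 0.973

Standardized effect: d = |μ_{blend A} − μ_{blend B}| / σ = |34.6 − 27.7| / 13.3 = 0.5188
Noncentrality parameter: δ = d·√(n/2) = 0.5188 × √(95/2) = 3.5756
One-sided α = 0.05 → critical value z_{0.05} = 1.645.
Power = Φ(δ − 1.645) = Φ(1.931) = 0.9732.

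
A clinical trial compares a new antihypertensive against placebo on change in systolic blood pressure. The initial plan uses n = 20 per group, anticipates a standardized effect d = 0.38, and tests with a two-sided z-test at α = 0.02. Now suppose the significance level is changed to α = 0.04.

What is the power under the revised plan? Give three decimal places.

Power ≈ 0.198

δ = d·√(n/2) = 0.38 × √(20/2) = 1.2017 (unchanged). New critical value: z_{0.02} = 2.054.
Revised power = Φ(δ − 2.054) + Φ(−δ − 2.054) = Φ(-0.852) + Φ(-3.255) = 0.1971 + 0.0006 = 0.1977.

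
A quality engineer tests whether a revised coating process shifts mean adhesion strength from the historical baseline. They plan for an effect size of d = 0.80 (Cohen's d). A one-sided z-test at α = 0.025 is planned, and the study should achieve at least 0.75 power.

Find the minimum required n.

n = 11

Set Φ(δ − 1.960) = 0.75; then δ − 1.960 = Φ⁻¹(0.75) = 0.674, giving δ = 2.634.
δ = d·√n ⇒ n = (δ/d)² = (2.634 / 0.80)² = 10.84.
Rounding up, n = 11.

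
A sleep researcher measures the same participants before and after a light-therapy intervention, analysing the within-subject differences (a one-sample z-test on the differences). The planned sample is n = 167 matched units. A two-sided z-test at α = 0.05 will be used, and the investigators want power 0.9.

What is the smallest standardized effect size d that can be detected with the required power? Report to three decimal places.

Need Φ(δ − 1.960) = 0.9, so δ = 1.960 + 1.282 = 3.242.
(Lower-tail contribution to power is negligible for δ > 0.)
δ = d·√n ⇒ d = δ/√n = 3.242/√167 = 0.2508.

d ≈ 0.251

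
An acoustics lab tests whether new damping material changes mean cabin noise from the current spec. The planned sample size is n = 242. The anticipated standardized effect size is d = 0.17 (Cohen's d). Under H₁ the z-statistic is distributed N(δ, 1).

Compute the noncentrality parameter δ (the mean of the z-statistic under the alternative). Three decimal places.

The noncentrality parameter scales effect size by the design's sample-size factor: δ = d·√n = 0.17 × √242 = 2.6446

δ ≈ 2.645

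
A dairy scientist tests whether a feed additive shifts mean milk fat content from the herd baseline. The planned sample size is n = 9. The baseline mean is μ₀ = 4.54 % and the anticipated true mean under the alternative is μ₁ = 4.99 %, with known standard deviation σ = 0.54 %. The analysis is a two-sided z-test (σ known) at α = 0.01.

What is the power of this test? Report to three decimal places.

Standardized effect: d = |μ₁ − μ₀| / σ = |4.99 − 4.54| / 0.54 = 0.8333
Noncentrality parameter: δ = d·√n = 0.8333 × √9 = 2.5000
Critical value for a two-sided test at α = 0.01: z_{α/2} = 2.576.
Power = Φ(δ − 2.576) + Φ(−δ − 2.576) = Φ(-0.076) + Φ(-5.076) = 0.4698 + 0.0000 = 0.4698.

Power ≈ 0.470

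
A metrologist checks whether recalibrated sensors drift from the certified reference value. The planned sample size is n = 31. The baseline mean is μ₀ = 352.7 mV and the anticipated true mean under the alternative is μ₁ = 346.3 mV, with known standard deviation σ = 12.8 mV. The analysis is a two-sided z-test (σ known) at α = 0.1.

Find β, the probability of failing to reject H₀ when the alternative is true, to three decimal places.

Standardized effect: d = |μ₁ − μ₀| / σ = |346.3 − 352.7| / 12.8 = 0.5000
Noncentrality parameter: δ = d·√n = 0.5000 × √31 = 2.7839
Critical value for a two-sided test at α = 0.1: z_{α/2} = 1.645.
Power = Φ(δ − 1.645) + Φ(−δ − 1.645) = Φ(1.139) + Φ(-4.429) = 0.8727 + 0.0000 = 0.8727.
Type II error: β = 1 − power = 1 − 0.8727 = 0.1273.

β ≈ 0.127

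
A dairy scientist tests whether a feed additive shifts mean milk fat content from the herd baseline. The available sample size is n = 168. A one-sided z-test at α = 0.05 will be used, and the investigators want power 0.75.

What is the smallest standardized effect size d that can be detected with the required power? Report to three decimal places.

d ≈ 0.179

Required noncentrality: δ = z_{0.05} + z_{0.25} = 1.645 + 0.674 = 2.319.
δ = d·√n ⇒ d = δ/√n = 2.319/√168 = 0.1789.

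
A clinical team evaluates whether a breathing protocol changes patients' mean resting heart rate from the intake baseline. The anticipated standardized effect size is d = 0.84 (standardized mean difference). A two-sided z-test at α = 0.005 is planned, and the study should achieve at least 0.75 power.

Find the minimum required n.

n = 18

For power 0.75 need Φ(δ − z_{0.0025}) = 0.75, so δ = z_{0.0025} + z_{0.25} = 2.807 + 0.674 = 3.482.
(For δ > 0 the lower-tail rejection region contributes negligibly to power, so the one-term inversion is standard.)
δ = d·√n ⇒ n = (δ/d)² = (3.482 / 0.84)² = 17.18.
Round up to the next whole unit.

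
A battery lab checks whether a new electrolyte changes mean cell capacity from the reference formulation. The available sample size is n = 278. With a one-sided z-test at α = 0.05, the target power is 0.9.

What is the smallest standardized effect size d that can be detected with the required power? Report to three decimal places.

d ≈ 0.176

Need Φ(δ − 1.645) = 0.9, so δ = 1.645 + 1.282 = 2.926.
δ = d·√n ⇒ d = δ/√n = 2.926/√278 = 0.1755.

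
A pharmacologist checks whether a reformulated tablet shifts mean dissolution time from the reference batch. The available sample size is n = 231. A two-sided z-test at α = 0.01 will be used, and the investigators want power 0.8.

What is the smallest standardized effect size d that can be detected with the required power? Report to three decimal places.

d ≈ 0.225

Required noncentrality: δ = z_{0.005} + z_{0.20} = 2.576 + 0.842 = 3.417.
(The second rejection-region term Φ(−δ − z_{α/2}) is negligible and dropped.)
δ = d·√n ⇒ d = δ/√n = 3.417/√231 = 0.2249.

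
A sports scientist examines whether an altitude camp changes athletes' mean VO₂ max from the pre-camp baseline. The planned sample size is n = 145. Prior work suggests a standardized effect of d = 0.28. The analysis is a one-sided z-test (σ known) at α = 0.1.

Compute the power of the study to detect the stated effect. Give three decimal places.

Noncentrality parameter: δ = d·√n = 0.28 × √145 = 3.3716
Critical value for a one-sided test at α = 0.1: z_α = 1.282.
Power = P(Z > 1.282 − δ) = Φ(2.090) = 0.9817.

Power ≈ 0.982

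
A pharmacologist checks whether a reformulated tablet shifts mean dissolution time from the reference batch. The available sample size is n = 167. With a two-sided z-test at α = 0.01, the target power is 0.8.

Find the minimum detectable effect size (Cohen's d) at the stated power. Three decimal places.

Need Φ(δ − 2.576) = 0.8, so δ = 2.576 + 0.842 = 3.417.
(The second rejection-region term Φ(−δ − z_{α/2}) is negligible and dropped.)
δ = d·√n ⇒ d = δ/√n = 3.417/√167 = 0.2645.

d ≈ 0.264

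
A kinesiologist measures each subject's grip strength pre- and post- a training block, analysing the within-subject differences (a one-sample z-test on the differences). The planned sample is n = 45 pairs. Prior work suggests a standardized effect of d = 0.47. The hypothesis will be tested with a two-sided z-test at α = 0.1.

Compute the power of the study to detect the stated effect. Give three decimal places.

Power ≈ 0.934

Noncentrality parameter: λ = d·√n = 0.47 × √45 = 3.1529
Two-sided α = 0.1 → critical value z_{0.05} = 1.645.
Power = Φ(λ − 1.645) + Φ(−λ − 1.645) = Φ(1.508) + Φ(-4.798) = 0.9342 + 0.0000 = 0.9342.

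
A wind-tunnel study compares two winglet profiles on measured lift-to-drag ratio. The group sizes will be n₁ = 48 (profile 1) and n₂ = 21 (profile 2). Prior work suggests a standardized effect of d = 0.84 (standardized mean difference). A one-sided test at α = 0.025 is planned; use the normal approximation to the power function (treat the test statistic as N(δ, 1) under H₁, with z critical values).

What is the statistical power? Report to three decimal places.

Power ≈ 0.894

Noncentrality parameter: δ = d / √(1/n₁ + 1/n₂) = 0.84 / √(1/48 + 1/21) = 3.2106
One-sided α = 0.025 → critical value z_{0.025} = 1.960.
Power = Φ(δ − 1.960) = Φ(1.251) = 0.8945.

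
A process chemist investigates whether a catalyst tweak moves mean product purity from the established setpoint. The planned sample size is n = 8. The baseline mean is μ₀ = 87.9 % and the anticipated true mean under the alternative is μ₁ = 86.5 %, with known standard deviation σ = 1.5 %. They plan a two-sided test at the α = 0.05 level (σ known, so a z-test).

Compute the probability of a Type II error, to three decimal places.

Standardized effect: d = |μ₁ − μ₀| / σ = |86.5 − 87.9| / 1.5 = 0.9333
Noncentrality parameter: δ = d·√n = 0.9333 × √8 = 2.6399
Two-sided α = 0.05 → critical value z_{0.025} = 1.960.
Power = Φ(δ − 1.960) + Φ(−δ − 1.960) = Φ(0.680) + Φ(-4.600) = 0.7517 + 0.0000 = 0.7517.
Type II error: β = 1 − power = 1 − 0.7517 = 0.2483.

β ≈ 0.248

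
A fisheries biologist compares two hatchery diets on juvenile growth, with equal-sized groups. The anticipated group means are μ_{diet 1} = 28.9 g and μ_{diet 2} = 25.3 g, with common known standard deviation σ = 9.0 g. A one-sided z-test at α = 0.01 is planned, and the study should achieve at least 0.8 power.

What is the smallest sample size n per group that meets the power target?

Standardized effect: d = |μ_{diet 1} − μ_{diet 2}| / σ = |28.9 − 25.3| / 9.0 = 0.4000
Set Φ(δ − 2.326) = 0.8; then δ − 2.326 = Φ⁻¹(0.8) = 0.842, giving δ = 3.168.
δ = d·√(n/2) ⇒ n = 2(δ/d)² = 2 × (3.168 / 0.4000)² = 125.45.
Rounding up, n = 126 per group.

n = 126 per group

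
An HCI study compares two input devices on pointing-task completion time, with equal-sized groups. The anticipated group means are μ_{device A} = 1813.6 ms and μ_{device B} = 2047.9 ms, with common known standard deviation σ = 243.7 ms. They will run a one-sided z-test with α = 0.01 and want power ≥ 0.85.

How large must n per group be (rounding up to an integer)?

n = 25 per group

Standardized effect: d = |μ_{device A} − μ_{device B}| / σ = |1813.6 − 2047.9| / 243.7 = 0.9614
For power 0.85 need Φ(δ − z_{0.01}) = 0.85, so δ = z_{0.01} + z_{0.15} = 2.326 + 1.036 = 3.363.
δ = d·√(n/2) ⇒ n = 2(δ/d)² = 2 × (3.363 / 0.9614)² = 24.47.
Rounding up, n = 25 per group.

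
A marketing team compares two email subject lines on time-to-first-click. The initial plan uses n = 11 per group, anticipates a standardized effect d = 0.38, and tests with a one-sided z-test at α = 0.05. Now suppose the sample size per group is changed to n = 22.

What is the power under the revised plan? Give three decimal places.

With n = 22 per group: δ = d·√(n/2) = 0.38 × √(22/2) = 1.2603. Critical value z_{0.05} = 1.645.
Revised power = P(Z > 1.645 − δ) = Φ(-0.385) = 0.3503.

Power ≈ 0.350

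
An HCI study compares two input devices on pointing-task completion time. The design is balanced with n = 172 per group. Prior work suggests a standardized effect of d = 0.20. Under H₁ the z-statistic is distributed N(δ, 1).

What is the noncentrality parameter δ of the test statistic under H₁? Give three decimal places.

δ ≈ 1.855

The noncentrality parameter scales effect size by the design's sample-size factor: δ = d·√(n/2) = 0.20 × √(172/2) = 1.8547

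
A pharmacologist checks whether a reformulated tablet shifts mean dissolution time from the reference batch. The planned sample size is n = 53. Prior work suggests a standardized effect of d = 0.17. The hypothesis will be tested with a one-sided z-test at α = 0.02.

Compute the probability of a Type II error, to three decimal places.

β ≈ 0.793

Noncentrality parameter: δ = d·√n = 0.17 × √53 = 1.2376
One-sided α = 0.02 → critical value z_{0.02} = 2.054.
Power = Φ(δ − 2.054) = Φ(-0.816) = 0.2072.
Type II error: β = 1 − power = 1 − 0.2072 = 0.7928.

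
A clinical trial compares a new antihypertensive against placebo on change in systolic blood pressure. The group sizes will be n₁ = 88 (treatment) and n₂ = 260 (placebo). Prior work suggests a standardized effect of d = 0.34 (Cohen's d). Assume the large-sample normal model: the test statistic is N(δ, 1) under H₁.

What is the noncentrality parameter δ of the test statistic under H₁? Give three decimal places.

δ = d / √(1/n₁ + 1/n₂) = 0.34 / √(1/88 + 1/260) = 2.7569

δ ≈ 2.757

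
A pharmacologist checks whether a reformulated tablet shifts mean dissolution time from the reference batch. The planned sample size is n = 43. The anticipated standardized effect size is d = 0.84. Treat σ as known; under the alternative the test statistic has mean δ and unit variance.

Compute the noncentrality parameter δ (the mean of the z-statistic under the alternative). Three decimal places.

δ = d·√n = 0.84 × √43 = 5.5082

δ ≈ 5.508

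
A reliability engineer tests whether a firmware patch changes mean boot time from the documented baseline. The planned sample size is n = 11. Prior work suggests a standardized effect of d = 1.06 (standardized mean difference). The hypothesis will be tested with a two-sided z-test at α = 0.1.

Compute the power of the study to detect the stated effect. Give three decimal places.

Power ≈ 0.969

Noncentrality parameter: δ = d·√n = 1.06 × √11 = 3.5156
Critical value for a two-sided test at α = 0.1: z_{α/2} = 1.645.
Power = Φ(δ − 1.645) + Φ(−δ − 1.645) = Φ(1.871) + Φ(-5.160) = 0.9693 + 0.0000 = 0.9693.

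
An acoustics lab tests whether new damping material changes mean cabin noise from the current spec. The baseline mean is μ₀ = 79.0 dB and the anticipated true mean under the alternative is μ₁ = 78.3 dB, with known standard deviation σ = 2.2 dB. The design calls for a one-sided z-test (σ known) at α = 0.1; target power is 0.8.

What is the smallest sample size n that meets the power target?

n = 45

Standardized effect: d = |μ₁ − μ₀| / σ = |78.3 − 79.0| / 2.2 = 0.3182
For power 0.8 need Φ(δ − z_{0.1}) = 0.8, so δ = z_{0.1} + z_{0.20} = 1.282 + 0.842 = 2.123.
δ = d·√n ⇒ n = (δ/d)² = (2.123 / 0.3182)² = 44.53.
Rounding up, n = 45.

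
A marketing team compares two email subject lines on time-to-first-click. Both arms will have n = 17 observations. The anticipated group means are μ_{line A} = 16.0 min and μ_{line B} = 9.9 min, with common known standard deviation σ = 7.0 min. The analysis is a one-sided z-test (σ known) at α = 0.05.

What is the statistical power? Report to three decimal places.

Power ≈ 0.815

Standardized effect: d = |μ_{line A} − μ_{line B}| / σ = |16.0 − 9.9| / 7.0 = 0.8714
Noncentrality parameter: δ = d·√(n/2) = 0.8714 × √(17/2) = 2.5406
One-sided α = 0.05 → critical value z_{0.05} = 1.645.
Power = Φ(δ − 1.645) = Φ(0.896) = 0.8148.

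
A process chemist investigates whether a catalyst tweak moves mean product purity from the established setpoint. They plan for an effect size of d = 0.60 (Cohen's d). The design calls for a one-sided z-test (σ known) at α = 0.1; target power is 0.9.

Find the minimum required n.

n = 19

Set Φ(δ − 1.282) = 0.9; then δ − 1.282 = Φ⁻¹(0.9) = 1.282, giving δ = 2.563.
δ = d·√n ⇒ n = (δ/d)² = (2.563 / 0.60)² = 18.25.
Round up to the next whole unit.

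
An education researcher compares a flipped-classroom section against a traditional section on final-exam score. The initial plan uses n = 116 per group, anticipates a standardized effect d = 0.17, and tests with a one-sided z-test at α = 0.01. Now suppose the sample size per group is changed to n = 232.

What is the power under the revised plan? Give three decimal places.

Power ≈ 0.310

With n = 232 per group: δ = d·√(n/2) = 0.17 × √(232/2) = 1.8310. Critical value z_{0.01} = 2.326.
Revised power = Φ(δ − 2.326) = Φ(-0.495) = 0.3102.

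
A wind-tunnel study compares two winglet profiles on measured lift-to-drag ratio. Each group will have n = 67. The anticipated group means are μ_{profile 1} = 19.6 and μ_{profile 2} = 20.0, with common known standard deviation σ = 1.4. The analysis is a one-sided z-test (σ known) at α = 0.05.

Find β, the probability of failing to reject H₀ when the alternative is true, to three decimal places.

β ≈ 0.496

Standardized effect: d = |μ_{profile 1} − μ_{profile 2}| / σ = |19.6 − 20.0| / 1.4 = 0.2857
Noncentrality parameter: δ = d·√(n/2) = 0.2857 × √(67/2) = 1.6537
One-sided α = 0.05 → critical value z_{0.05} = 1.645.
Power = Φ(δ − 1.645) = Φ(0.009) = 0.5035.
Type II error: β = 1 − power = 1 − 0.5035 = 0.4965.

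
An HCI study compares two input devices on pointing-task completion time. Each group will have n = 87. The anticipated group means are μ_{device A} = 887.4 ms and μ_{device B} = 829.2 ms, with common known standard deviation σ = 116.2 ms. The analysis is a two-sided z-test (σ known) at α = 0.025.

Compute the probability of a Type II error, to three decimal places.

Standardized effect: d = |μ_{device A} − μ_{device B}| / σ = |887.4 − 829.2| / 116.2 = 0.5009
Noncentrality parameter: δ = d·√(n/2) = 0.5009 × √(87/2) = 3.3034
Critical value for a two-sided test at α = 0.025: z_{α/2} = 2.241.
Power = Φ(δ − 2.241) + Φ(−δ − 2.241) = Φ(1.062) + Φ(-5.545) = 0.8559 + 0.0000 = 0.8559.
Type II error: β = 1 − power = 1 − 0.8559 = 0.1441.

β ≈ 0.144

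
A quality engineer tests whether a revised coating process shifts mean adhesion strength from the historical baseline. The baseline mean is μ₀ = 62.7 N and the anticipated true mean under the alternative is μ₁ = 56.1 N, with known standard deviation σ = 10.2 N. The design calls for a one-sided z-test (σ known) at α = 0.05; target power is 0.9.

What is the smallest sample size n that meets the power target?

Standardized effect: d = |μ₁ − μ₀| / σ = |56.1 − 62.7| / 10.2 = 0.6471
Set Φ(δ − 1.645) = 0.9; then δ − 1.645 = Φ⁻¹(0.9) = 1.282, giving δ = 2.926.
δ = d·√n ⇒ n = (δ/d)² = (2.926 / 0.6471)² = 20.45.
Rounding up, n = 21.

n = 21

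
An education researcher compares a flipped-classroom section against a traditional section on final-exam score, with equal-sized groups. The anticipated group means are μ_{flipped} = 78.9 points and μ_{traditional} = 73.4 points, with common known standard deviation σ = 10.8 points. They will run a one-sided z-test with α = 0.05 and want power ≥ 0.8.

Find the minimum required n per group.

Standardized effect: d = |μ_{flipped} − μ_{traditional}| / σ = |78.9 − 73.4| / 10.8 = 0.5093
For power 0.8 need Φ(δ − z_{0.05}) = 0.8, so δ = z_{0.05} + z_{0.20} = 1.645 + 0.842 = 2.486.
δ = d·√(n/2) ⇒ n = 2(δ/d)² = 2 × (2.486 / 0.5093)² = 47.68.
Rounding up, n = 48 per group.

n = 48 per group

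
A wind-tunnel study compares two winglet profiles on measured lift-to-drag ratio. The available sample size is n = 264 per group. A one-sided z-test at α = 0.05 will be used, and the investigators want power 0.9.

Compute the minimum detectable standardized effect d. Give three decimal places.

d ≈ 0.255

Required noncentrality: δ = z_{0.05} + z_{0.10} = 1.645 + 1.282 = 2.926.
δ = d·√(n/2) ⇒ d = δ/√(n/2) = 2.926/√(264/2) = 0.2547.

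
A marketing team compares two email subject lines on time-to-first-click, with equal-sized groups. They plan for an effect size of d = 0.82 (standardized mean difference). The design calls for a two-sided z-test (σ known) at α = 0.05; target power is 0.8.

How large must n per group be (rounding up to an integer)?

For power 0.8 need Φ(δ − z_{0.025}) = 0.8, so δ = z_{0.025} + z_{0.20} = 1.960 + 0.842 = 2.802.
(Ignoring the negligible lower-tail rejection probability gives the usual closed-form inversion.)
δ = d·√(n/2) ⇒ n = 2(δ/d)² = 2 × (2.802 / 0.82)² = 23.35.
Rounding up, n = 24 per group.

n = 24 per group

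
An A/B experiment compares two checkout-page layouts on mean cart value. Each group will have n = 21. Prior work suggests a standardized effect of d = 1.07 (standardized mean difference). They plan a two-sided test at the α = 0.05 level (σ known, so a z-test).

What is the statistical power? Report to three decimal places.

Power ≈ 0.934

Noncentrality parameter: δ = d·√(n/2) = 1.07 × √(21/2) = 3.4672
Two-sided α = 0.05 → critical value z_{0.025} = 1.960.
Power = Φ(δ − 1.960) + Φ(−δ − 1.960) = Φ(1.507) + Φ(-5.427) = 0.9341 + 0.0000 = 0.9341.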